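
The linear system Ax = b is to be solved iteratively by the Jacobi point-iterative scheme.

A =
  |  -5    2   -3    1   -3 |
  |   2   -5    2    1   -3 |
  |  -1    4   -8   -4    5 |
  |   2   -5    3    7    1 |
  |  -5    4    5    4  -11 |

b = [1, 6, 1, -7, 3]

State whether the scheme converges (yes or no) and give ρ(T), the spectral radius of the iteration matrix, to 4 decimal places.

Let D = diag(-5, -5, -8, 7, -11); L, U the strict triangles.
Jacobi: T = -D⁻¹(L+U), T[1,2] = -(2)/(-5) = +0.4000; T[1,1] = 0.
  T[0,:] = [+0.0000 +0.4000 -0.6000 +0.2000 -0.6000]
  T[1,:] = [+0.4000 +0.0000 +0.4000 +0.2000 -0.6000]
  T[2,:] = [-0.1250 +0.5000 +0.0000 -0.5000 +0.6250]
  T[3,:] = [-0.2857 +0.7143 -0.4286 +0.0000 -0.1429]
  T[4,:] = [-0.4545 +0.3636 +0.4545 +0.3636 +0.0000]
|roots of det(T-λI)|: 1.1380, 0.6599, 0.6599, 0.1615, 0.1615.
ρ = 1.1380; 1.1380 > 1, so it fails to converge.

no, ρ = 1.1380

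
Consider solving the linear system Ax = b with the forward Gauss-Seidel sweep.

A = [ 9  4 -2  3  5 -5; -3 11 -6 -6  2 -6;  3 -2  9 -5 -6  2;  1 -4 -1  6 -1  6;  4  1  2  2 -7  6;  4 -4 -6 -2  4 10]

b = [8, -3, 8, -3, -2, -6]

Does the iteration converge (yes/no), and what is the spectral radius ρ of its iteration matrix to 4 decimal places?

no, ρ = 1.4377

Write A = D+L+U with D = diag(9, 11, 9, 6, -7, 10).
Gauss-Seidel: T = -(D+L)⁻¹U, row 0 first, T[0,5] = -(-5)/(9) = +0.5556; later rows by forward substitution.
  T[0,:] = [+0.0000  -0.4444  +0.2222  -0.3333  -0.5556  +0.5556]
  T[1,:] = [+0.0000  -0.1212  +0.6061  +0.4545  -0.3333  +0.6970]
  T[2,:] = [+0.0000  +0.1212  +0.0606  +0.7677  +0.7778  -0.2525]
  T[3,:] = [+0.0000  +0.0135  +0.3771  +0.4865  +0.1667  -0.6700]
  T[4,:] = [+0.0000  -0.2328  +0.3386  +0.2328  -0.0952  +1.0106]
  T[5,:] = [+0.0000  +0.2978  +0.1299  +0.7799  +0.6270  -0.6332]
eigenvalue magnitudes: 1.4377, 0.8443, 0.3005, 0.3005, 0.0702, 0.0000.
ρ(T) = max|λ| = 1.4377; 1.4377 > 1: divergent.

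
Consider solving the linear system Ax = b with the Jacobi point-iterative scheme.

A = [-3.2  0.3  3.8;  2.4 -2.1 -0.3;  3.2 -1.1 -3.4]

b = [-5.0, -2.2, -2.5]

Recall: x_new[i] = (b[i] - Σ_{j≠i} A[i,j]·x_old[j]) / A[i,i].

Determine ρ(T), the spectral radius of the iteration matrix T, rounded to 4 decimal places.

1.2749

Let D = diag(-3.2, -2.1, -3.4); L, U the strict triangles.
Jacobi T = -D⁻¹(L+U): T[1,2] = -(-0.3)/(-2.1) = -0.1429; T[1,1] = 0.
  T[0,:] = [+0.0000  +0.0938  +1.1875]
  T[1,:] = [+1.1429  +0.0000  -0.1429]
  T[2,:] = [+0.9412  -0.3235  +0.0000]
moduli |λ_i(T)| = 1.2749, 0.8655, 0.4093.
ρ = 1.2749; 1.2749 > 1 ⇒ diverges.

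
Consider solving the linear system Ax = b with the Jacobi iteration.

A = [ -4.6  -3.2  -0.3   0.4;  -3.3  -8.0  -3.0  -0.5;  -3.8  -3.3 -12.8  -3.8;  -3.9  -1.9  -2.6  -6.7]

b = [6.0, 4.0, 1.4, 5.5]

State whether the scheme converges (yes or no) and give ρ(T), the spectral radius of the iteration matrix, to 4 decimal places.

yes, ρ = 0.8246

Write A = D+L+U with D = diag(-4.6, -8, -12.8, -6.7).
Jacobi: T = -D⁻¹(L+U), T[2,3] = -(-3.8)/(-12.8) = -0.2969; T[2,2] = 0.
  T[0,:] = [+0.0000 -0.6957 -0.0652 +0.0870]
  T[1,:] = [-0.4125 +0.0000 -0.3750 -0.0625]
  T[2,:] = [-0.2969 -0.2578 +0.0000 -0.2969]
  T[3,:] = [-0.5821 -0.2836 -0.3881 +0.0000]
eigenvalue magnitudes: 0.8246, 0.5390, 0.2019, 0.2019.
spectral radius ρ = 0.8246; 0.8246 < 1, so it converges for any x₀.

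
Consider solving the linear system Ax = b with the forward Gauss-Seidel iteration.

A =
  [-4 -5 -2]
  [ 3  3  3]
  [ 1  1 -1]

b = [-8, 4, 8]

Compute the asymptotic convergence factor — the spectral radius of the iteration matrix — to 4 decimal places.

A = D + L + U where D = diag(-4, 3, -1).
GS T = -(D+L)⁻¹U: row 0 first, T[0,2] = -(-2)/(-4) = -0.5000; later rows by forward substitution.
  T[0,:] = [+0.0000, -1.2500, -0.5000]
  T[1,:] = [+0.0000, +1.2500, -0.5000]
  T[2,:] = [+0.0000, -0.0000, -1.0000]
eigenvalue magnitudes: 1.2500, 1.0000, 0.0000.
ρ(T) = max|λ| = 1.2500; 1.2500 > 1, so it fails to converge.

1.2500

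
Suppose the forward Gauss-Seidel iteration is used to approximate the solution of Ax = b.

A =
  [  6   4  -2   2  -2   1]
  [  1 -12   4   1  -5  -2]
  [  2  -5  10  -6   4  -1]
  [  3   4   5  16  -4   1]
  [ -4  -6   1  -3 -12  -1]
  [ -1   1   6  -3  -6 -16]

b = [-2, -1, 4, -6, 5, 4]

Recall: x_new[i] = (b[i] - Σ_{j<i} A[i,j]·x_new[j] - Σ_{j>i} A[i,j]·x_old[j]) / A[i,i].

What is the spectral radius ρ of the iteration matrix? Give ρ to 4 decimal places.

0.5476

Let D = diag(6, -12, 10, 16, -12, -16); L, U the strict triangles.
GS T = -(D+L)⁻¹U: row 0 first, T[0,4] = -(-2)/(6) = +0.3333; later rows by forward substitution.
  T[0,:] = [+0.0000 -0.6667 +0.3333 -0.3333 +0.3333 -0.1667]
  T[1,:] = [+0.0000 -0.0556 +0.3611 +0.0556 -0.3889 -0.1806]
  T[2,:] = [+0.0000 +0.1056 +0.1139 +0.6944 -0.6611 +0.0431]
  T[3,:] = [+0.0000 +0.1059 -0.1884 -0.1684 +0.4913 +0.0004]
  T[4,:] = [+0.0000 +0.2323 -0.2351 +0.1833 -0.0946 +0.0660]
  T[5,:] = [+0.0000 -0.0292 +0.1679 +0.2476 -0.3497 -0.0095]
|roots of det(T-λI)|: 0.5476, 0.2993, 0.2993, 0.1384, 0.0256, 0.0000.
ρ = 0.5476; 0.5476 < 1 ⇒ converges.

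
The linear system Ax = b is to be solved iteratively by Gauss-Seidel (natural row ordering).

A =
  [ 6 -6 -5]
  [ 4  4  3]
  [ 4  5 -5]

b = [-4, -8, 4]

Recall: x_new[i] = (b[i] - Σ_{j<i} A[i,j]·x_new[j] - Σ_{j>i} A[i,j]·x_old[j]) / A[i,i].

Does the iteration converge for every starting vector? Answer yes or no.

no

A = D + L + U where D = diag(6, 4, -5).
Gauss-Seidel: T = -(D+L)⁻¹U, row 0 first, T[0,2] = -(-5)/(6) = +0.8333; later rows by forward substitution.
  T[0,:] = [+0.0000  +1.0000  +0.8333]
  T[1,:] = [+0.0000  -1.0000  -1.5833]
  T[2,:] = [+0.0000  -0.2000  -0.9167]
|roots of det(T-λI)|: 1.5226, 0.3941, 0.0000.
ρ(T) = max|λ| = 1.5226; 1.5226 > 1: divergent.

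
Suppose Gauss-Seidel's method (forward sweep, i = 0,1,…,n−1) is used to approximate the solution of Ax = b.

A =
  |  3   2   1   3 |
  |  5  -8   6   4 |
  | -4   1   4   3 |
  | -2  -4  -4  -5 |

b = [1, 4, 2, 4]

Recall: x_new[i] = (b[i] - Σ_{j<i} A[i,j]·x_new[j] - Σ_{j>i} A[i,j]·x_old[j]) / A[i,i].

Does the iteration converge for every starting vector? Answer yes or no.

Let D = diag(3, -8, 4, -5); L, U the strict triangles.
T_GS = -(D+L)⁻¹U: row 0 first, T[0,1] = -(2)/(3) = -0.6667; later rows by forward substitution.
  T[0,:] = [+0.0000 -0.6667 -0.3333 -1.0000]
  T[1,:] = [+0.0000 -0.4167 +0.5417 -0.1250]
  T[2,:] = [+0.0000 -0.5625 -0.4687 -1.7188]
  T[3,:] = [+0.0000 +1.0500 +0.0750 +1.8750]
|λ(T)| sorted: 1.5175, 0.6745, 0.1465, 0.0000.
spectral radius ρ = 1.5175; 1.5175 > 1: divergent.

no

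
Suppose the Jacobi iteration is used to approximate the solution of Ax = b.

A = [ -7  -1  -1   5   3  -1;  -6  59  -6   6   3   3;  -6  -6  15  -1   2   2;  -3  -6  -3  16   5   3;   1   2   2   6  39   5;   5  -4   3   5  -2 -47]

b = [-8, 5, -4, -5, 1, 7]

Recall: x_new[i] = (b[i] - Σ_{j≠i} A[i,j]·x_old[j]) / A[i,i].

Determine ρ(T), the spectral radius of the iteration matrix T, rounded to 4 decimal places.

0.3924

Split A = D + L + U, D = diag(-7, 59, 15, 16, 39, -47).
T_J = -D⁻¹(L+U): T[4,3] = -(6)/(39) = -0.1538; T[4,4] = 0.
  T[0,:] = [+0.0000, -0.1429, -0.1429, +0.7143, +0.4286, -0.1429]
  T[1,:] = [+0.1017, +0.0000, +0.1017, -0.1017, -0.0508, -0.0508]
  T[2,:] = [+0.4000, +0.4000, +0.0000, +0.0667, -0.1333, -0.1333]
  T[3,:] = [+0.1875, +0.3750, +0.1875, +0.0000, -0.3125, -0.1875]
  T[4,:] = [-0.0256, -0.0513, -0.0513, -0.1538, +0.0000, -0.1282]
  T[5,:] = [+0.1064, -0.0851, +0.0638, +0.1064, -0.0426, +0.0000]
eigenvalue magnitudes: 0.3924, 0.2654, 0.2654, 0.2409, 0.2409, 0.2208.
ρ = 0.3924; 0.3924 < 1 ⇒ converges.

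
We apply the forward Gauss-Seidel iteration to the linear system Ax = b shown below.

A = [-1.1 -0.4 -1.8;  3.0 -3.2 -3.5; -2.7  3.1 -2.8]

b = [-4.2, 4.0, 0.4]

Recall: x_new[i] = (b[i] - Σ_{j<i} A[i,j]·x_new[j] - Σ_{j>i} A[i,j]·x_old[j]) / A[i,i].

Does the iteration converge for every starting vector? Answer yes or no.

no

Write A = D+L+U with D = diag(-1.1, -3.2, -2.8).
GS T = -(D+L)⁻¹U: row 0 first, T[0,2] = -(-1.8)/(-1.1) = -1.6364; later rows by forward substitution.
  T[0,:] = [+0.0000  -0.3636  -1.6364]
  T[1,:] = [+0.0000  -0.3409  -2.6278]
  T[2,:] = [+0.0000  -0.0268  -1.3315]
eigenvalue magnitudes: 1.3981, 0.2743, 0.0000.
ρ = 1.3981; 1.3981 > 1: divergent.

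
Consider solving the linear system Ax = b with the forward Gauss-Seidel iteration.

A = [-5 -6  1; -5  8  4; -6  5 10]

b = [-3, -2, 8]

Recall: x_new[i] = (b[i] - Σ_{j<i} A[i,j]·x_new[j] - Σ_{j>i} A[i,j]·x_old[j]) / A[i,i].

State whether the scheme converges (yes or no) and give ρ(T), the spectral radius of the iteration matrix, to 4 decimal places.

yes, ρ = 0.8607

Write A = D+L+U with D = diag(-5, 8, 10).
Gauss-Seidel: T = -(D+L)⁻¹U, row 0 first, T[0,2] = -(1)/(-5) = +0.2000; later rows by forward substitution.
  T[0,:] = [+0.0000 -1.2000 +0.2000]
  T[1,:] = [+0.0000 -0.7500 -0.3750]
  T[2,:] = [+0.0000 -0.3450 +0.3075]
|λ(T)| sorted: 0.8607, 0.4182, 0.0000.
ρ(T) = max|λ| = 0.8607; 0.8607 < 1 ⇒ converges.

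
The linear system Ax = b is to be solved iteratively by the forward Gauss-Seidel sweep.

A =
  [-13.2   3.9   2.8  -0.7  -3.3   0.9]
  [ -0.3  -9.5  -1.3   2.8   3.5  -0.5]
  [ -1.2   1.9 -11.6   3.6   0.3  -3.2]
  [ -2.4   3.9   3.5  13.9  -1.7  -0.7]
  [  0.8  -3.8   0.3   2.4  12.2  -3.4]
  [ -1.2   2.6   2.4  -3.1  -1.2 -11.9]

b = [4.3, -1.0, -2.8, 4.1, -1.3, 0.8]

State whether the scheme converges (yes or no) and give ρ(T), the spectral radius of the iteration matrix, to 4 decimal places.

Let D = diag(-13.2, -9.5, -11.6, 13.9, 12.2, -11.9); L, U the strict triangles.
T_GS = -(D+L)⁻¹U: row 0 first, T[0,3] = -(-0.7)/(-13.2) = -0.0530; later rows by forward substitution.
  T[0,:] = [+0.0000, +0.2955, +0.2121, -0.0530, -0.2500, +0.0682]
  T[1,:] = [+0.0000, -0.0093, -0.1435, +0.2964, +0.3763, -0.0548]
  T[2,:] = [+0.0000, -0.0321, -0.0455, +0.3644, +0.1134, -0.2919]
  T[3,:] = [+0.0000, +0.0617, +0.0883, -0.1841, -0.0550, +0.1510]
  T[4,:] = [+0.0000, -0.0336, -0.0749, +0.1231, +0.1416, +0.2346]
  T[5,:] = [+0.0000, -0.0510, -0.0774, +0.1791, +0.1303, -0.1407]
|eigenvalues of T|: 0.5065, 0.1613, 0.1613, 0.0696, 0.0471, 0.0000.
spectral radius ρ = 0.5065; 0.5065 < 1: convergent.

yes, ρ = 0.5065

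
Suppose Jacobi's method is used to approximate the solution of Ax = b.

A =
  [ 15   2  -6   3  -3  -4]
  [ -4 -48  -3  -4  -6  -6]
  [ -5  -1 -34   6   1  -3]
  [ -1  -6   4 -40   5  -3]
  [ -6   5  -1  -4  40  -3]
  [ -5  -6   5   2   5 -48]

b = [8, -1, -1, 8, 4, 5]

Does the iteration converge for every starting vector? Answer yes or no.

Diagonal D = diag(15, -48, -34, -40, 40, -48); L, U strict lower/upper.
Jacobi T = -D⁻¹(L+U): T[5,4] = -(5)/(-48) = +0.1042; T[5,5] = 0.
  T[0,:] = [+0.0000, -0.1333, +0.4000, -0.2000, +0.2000, +0.2667]
  T[1,:] = [-0.0833, +0.0000, -0.0625, -0.0833, -0.1250, -0.1250]
  T[2,:] = [-0.1471, -0.0294, +0.0000, +0.1765, +0.0294, -0.0882]
  T[3,:] = [-0.0250, -0.1500, +0.1000, +0.0000, +0.1250, -0.0750]
  T[4,:] = [+0.1500, -0.1250, +0.0250, +0.1000, +0.0000, +0.0750]
  T[5,:] = [-0.1042, -0.1250, +0.1042, +0.0417, +0.1042, +0.0000]
|eigenvalues of T|: 0.3376, 0.2535, 0.2535, 0.2460, 0.1249, 0.0375.
ρ(T) = max|λ| = 0.3376; 0.3376 < 1: convergent.

yes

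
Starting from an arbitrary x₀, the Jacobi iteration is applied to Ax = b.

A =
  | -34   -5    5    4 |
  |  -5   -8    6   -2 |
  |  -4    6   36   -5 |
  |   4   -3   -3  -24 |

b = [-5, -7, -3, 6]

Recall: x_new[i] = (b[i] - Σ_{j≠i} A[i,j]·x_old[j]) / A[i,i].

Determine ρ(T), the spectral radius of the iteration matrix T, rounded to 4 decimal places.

A = D + L + U where D = diag(-34, -8, 36, -24).
T_J = -D⁻¹(L+U): T[3,0] = -(4)/(-24) = +0.1667; T[3,3] = 0.
  T[0,:] = [+0.0000  -0.1471  +0.1471  +0.1176]
  T[1,:] = [-0.6250  +0.0000  +0.7500  -0.2500]
  T[2,:] = [+0.1111  -0.1667  +0.0000  +0.1389]
  T[3,:] = [+0.1667  -0.1250  -0.1250  +0.0000]
|λ(T)| sorted: 0.1899, 0.1408, 0.1114, 0.1114.
spectral radius ρ = 0.1899; 0.1899 < 1, so it converges for any x₀.

0.1899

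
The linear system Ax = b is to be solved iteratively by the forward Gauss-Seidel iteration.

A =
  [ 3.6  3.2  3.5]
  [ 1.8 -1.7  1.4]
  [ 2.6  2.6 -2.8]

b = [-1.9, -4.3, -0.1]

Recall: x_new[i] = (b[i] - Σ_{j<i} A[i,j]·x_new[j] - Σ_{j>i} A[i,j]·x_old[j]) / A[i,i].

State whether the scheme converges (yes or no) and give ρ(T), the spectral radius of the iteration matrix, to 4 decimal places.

A = D + L + U where D = diag(3.6, -1.7, -2.8).
GS T = -(D+L)⁻¹U: row 0 first, T[0,2] = -(3.5)/(3.6) = -0.9722; later rows by forward substitution.
  T[0,:] = [+0.0000 -0.8889 -0.9722]
  T[1,:] = [+0.0000 -0.9412 -0.2059]
  T[2,:] = [+0.0000 -1.6993 -1.0940]
|λ(T)| sorted: 1.6140, 0.4212, 0.0000.
spectral radius ρ = 1.6140; 1.6140 > 1: divergent.

no, ρ = 1.6140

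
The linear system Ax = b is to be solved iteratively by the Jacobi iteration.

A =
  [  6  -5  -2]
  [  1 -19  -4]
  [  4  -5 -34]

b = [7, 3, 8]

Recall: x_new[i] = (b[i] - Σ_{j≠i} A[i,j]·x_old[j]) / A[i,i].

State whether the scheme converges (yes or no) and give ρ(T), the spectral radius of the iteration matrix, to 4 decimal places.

yes, ρ = 0.4127

A = D + L + U where D = diag(6, -19, -34).
T_J = -D⁻¹(L+U): T[1,0] = -(1)/(-19) = +0.0526; T[1,1] = 0.
  T[0,:] = [+0.0000, +0.8333, +0.3333]
  T[1,:] = [+0.0526, +0.0000, -0.2105]
  T[2,:] = [+0.1176, -0.1471, +0.0000]
|eigenvalues of T|: 0.4127, 0.2372, 0.2372.
ρ = 0.4127; 0.4127 < 1: convergent.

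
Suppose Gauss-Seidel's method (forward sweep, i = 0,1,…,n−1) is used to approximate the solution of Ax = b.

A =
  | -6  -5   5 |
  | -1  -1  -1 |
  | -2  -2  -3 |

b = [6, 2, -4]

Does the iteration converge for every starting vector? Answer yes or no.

yes

Let D = diag(-6, -1, -3); L, U the strict triangles.
GS T = -(D+L)⁻¹U: row 0 first, T[0,1] = -(-5)/(-6) = -0.8333; later rows by forward substitution.
  T[0,:] = [+0.0000 -0.8333 +0.8333]
  T[1,:] = [+0.0000 +0.8333 -1.8333]
  T[2,:] = [+0.0000 +0.0000 +0.6667]
|λ(T)| sorted: 0.8333, 0.6667, 0.0000.
ρ = 0.8333; 0.8333 < 1, so it converges for any x₀.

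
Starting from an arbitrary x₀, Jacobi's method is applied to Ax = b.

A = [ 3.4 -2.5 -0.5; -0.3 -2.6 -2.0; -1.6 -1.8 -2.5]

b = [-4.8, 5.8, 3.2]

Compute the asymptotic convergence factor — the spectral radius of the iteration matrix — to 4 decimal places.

0.8914

Split A = D + L + U, D = diag(3.4, -2.6, -2.5).
Jacobi: T = -D⁻¹(L+U), T[1,2] = -(-2)/(-2.6) = -0.7692; T[1,1] = 0.
  T[0,:] = [+0.0000 +0.7353 +0.1471]
  T[1,:] = [-0.1154 +0.0000 -0.7692]
  T[2,:] = [-0.6400 -0.7200 +0.0000]
|λ(T)| sorted: 0.8914, 0.6479, 0.6479.
ρ = 0.8914; 0.8914 < 1, so it converges for any x₀.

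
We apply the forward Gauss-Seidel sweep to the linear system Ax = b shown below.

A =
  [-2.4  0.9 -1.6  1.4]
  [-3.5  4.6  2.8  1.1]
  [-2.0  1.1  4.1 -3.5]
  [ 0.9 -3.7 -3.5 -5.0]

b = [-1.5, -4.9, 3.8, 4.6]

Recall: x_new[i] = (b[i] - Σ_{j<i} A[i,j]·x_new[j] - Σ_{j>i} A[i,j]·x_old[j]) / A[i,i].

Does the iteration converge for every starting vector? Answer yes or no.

no

Let D = diag(-2.4, 4.6, 4.1, -5); L, U the strict triangles.
Gauss-Seidel: T = -(D+L)⁻¹U, row 0 first, T[0,2] = -(-1.6)/(-2.4) = -0.6667; later rows by forward substitution.
  T[0,:] = [+0.0000 +0.3750 -0.6667 +0.5833]
  T[1,:] = [+0.0000 +0.2853 -1.1159 +0.2047]
  T[2,:] = [+0.0000 +0.1064 -0.0258 +1.0833]
  T[3,:] = [+0.0000 -0.2181 +0.7239 -0.8048]
|eigenvalues of T|: 1.2420, 0.6535, 0.0432, 0.0000.
ρ(T) = max|λ| = 1.2420; 1.2420 > 1, so it fails to converge.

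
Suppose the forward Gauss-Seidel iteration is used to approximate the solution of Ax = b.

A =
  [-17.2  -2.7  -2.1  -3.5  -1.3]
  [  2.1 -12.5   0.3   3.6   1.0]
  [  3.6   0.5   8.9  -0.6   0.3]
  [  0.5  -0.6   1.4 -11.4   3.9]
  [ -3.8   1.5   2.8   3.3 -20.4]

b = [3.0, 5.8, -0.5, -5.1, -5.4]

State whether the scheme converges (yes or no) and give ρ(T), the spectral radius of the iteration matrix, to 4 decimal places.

yes, ρ = 0.2568

Split A = D + L + U, D = diag(-17.2, -12.5, 8.9, -11.4, -20.4).
Gauss-Seidel: T = -(D+L)⁻¹U, row 0 first, T[0,1] = -(-2.7)/(-17.2) = -0.1570; later rows by forward substitution.
  T[0,:] = [+0.0000 -0.1570 -0.1221 -0.2035 -0.0756]
  T[1,:] = [+0.0000 -0.0264 +0.0035 +0.2538 +0.0673]
  T[2,:] = [+0.0000 +0.0650 +0.0492 +0.1355 -0.0069]
  T[3,:] = [+0.0000 +0.0025 +0.0005 -0.0056 +0.3344]
  T[4,:] = [+0.0000 +0.0366 +0.0298 +0.0742 +0.0722]
eigenvalue magnitudes: 0.2568, 0.1187, 0.1187, 0.0045, 0.0000.
ρ(T) = max|λ| = 0.2568; 0.2568 < 1: convergent.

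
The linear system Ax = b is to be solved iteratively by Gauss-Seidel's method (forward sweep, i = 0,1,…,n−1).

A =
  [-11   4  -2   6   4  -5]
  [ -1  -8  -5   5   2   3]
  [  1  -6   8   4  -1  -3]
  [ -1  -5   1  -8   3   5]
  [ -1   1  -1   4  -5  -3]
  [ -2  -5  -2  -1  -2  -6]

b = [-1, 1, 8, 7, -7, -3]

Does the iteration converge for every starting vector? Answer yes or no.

A = D + L + U where D = diag(-11, -8, 8, -8, -5, -6).
GS T = -(D+L)⁻¹U: row 0 first, T[0,4] = -(4)/(-11) = +0.3636; later rows by forward substitution.
  T[0,:] = [+0.0000 +0.3636 -0.1818 +0.5455 +0.3636 -0.4545]
  T[1,:] = [+0.0000 -0.0455 -0.6023 +0.5568 +0.2045 +0.4318]
  T[2,:] = [+0.0000 -0.0795 -0.4290 -0.1506 +0.2330 +0.7557]
  T[3,:] = [+0.0000 -0.0270 +0.3455 -0.4350 +0.2308 +0.5064]
  T[4,:] = [+0.0000 -0.0875 +0.2781 -0.3156 +0.1062 -0.1688]
  T[5,:] = [+0.0000 -0.0232 +0.5552 -0.4179 -0.4432 -0.4884]
moduli |λ_i(T)| = 1.1815, 0.4705, 0.4705, 0.2451, 0.1329, 0.0000.
ρ = 1.1815; 1.1815 > 1: divergent.

no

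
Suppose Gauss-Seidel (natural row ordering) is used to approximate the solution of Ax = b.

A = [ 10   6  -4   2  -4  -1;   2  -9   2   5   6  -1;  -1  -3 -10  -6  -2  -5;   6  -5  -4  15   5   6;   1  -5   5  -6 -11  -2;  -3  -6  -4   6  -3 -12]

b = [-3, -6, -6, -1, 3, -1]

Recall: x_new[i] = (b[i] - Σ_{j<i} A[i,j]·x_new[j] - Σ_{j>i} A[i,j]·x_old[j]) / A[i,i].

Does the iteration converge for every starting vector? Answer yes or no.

Split A = D + L + U, D = diag(10, -9, -10, 15, -11, -12).
GS T = -(D+L)⁻¹U: row 0 first, T[0,2] = -(-4)/(10) = +0.4000; later rows by forward substitution.
  T[0,:] = [+0.0000 -0.6000 +0.4000 -0.2000 +0.4000 +0.1000]
  T[1,:] = [+0.0000 -0.1333 +0.3111 +0.5111 +0.7556 -0.0889]
  T[2,:] = [+0.0000 +0.1000 -0.1333 -0.7333 -0.4667 -0.4833]
  T[3,:] = [+0.0000 +0.2222 -0.0919 +0.0548 -0.3659 -0.5985]
  T[4,:] = [+0.0000 -0.0697 -0.1156 -0.6137 -0.3196 -0.0256]
  T[5,:] = [+0.0000 +0.3119 -0.2281 +0.2197 -0.4253 -0.1123]
|eigenvalues of T|: 1.2050, 0.6220, 0.6220, 0.0510, 0.0510, 0.0000.
ρ(T) = max|λ| = 1.2050; 1.2050 > 1, so it fails to converge.

no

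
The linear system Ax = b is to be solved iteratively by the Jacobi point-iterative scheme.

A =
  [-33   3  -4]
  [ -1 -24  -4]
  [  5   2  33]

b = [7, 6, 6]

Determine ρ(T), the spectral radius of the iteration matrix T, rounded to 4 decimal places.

Write A = D+L+U with D = diag(-33, -24, 33).
T_J = -D⁻¹(L+U): T[0,1] = -(3)/(-33) = +0.0909; T[0,0] = 0.
  T[0,:] = [+0.0000  +0.0909  -0.1212]
  T[1,:] = [-0.0417  +0.0000  -0.1667]
  T[2,:] = [-0.1515  -0.0606  +0.0000]
|eigenvalues of T|: 0.1878, 0.1029, 0.1029.
spectral radius ρ = 0.1878; 0.1878 < 1: convergent.

0.1878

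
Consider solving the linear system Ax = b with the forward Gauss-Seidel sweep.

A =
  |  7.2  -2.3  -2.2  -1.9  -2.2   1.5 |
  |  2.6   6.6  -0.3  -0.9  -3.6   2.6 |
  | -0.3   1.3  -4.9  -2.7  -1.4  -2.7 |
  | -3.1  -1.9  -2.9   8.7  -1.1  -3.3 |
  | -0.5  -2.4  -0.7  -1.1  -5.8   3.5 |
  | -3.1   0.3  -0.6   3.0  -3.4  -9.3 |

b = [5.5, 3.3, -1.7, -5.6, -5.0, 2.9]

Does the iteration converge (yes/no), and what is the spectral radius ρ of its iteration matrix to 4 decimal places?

A = D + L + U where D = diag(7.2, 6.6, -4.9, 8.7, -5.8, -9.3).
T_GS = -(D+L)⁻¹U: row 0 first, T[0,2] = -(-2.2)/(7.2) = +0.3056; later rows by forward substitution.
  T[0,:] = [+0.0000  +0.3194  +0.3056  +0.2639  +0.3056  -0.2083]
  T[1,:] = [+0.0000  -0.1258  -0.0749  +0.0324  +0.4251  -0.3119]
  T[2,:] = [+0.0000  -0.0529  -0.0386  -0.5586  -0.1916  -0.6210]
  T[3,:] = [+0.0000  +0.0687  +0.0797  -0.0851  +0.2643  +0.0300]
  T[4,:] = [+0.0000  +0.0179  -0.0058  +0.0474  -0.2292  +0.8197]
  T[5,:] = [+0.0000  -0.0915  -0.0740  -0.0957  +0.0933  -0.1906]
|eigenvalues of T|: 0.6799, 0.2616, 0.2616, 0.1741, 0.0251, 0.0000.
spectral radius ρ = 0.6799; 0.6799 < 1: convergent.

yes, ρ = 0.6799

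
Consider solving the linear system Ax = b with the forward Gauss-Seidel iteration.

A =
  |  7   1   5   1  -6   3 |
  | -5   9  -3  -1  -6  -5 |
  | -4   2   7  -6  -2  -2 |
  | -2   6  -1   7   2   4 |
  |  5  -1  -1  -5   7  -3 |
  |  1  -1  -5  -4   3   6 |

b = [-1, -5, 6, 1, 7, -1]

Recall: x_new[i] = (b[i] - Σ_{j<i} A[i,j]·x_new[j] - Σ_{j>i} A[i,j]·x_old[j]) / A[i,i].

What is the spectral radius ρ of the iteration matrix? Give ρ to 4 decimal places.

1.3656

Write A = D+L+U with D = diag(7, 9, 7, 7, 7, 6).
Gauss-Seidel: T = -(D+L)⁻¹U, row 0 first, T[0,1] = -(1)/(7) = -0.1429; later rows by forward substitution.
  T[0,:] = [+0.0000  -0.1429  -0.7143  -0.1429  +0.8571  -0.4286]
  T[1,:] = [+0.0000  -0.0794  -0.0635  +0.0317  +1.1429  +0.3175]
  T[2,:] = [+0.0000  -0.0590  -0.3900  +0.7664  +0.4490  -0.0499]
  T[3,:] = [+0.0000  +0.0188  -0.2054  +0.0415  -0.9563  -0.9731]
  T[4,:] = [+0.0000  +0.0957  +0.2987  +0.2457  -1.0679  +0.0778]
  T[5,:] = [+0.0000  -0.0739  -0.5028  +0.5726  +0.3182  -0.6049]
|roots of det(T-λI)|: 1.3656, 1.0038, 1.0038, 0.0372, 0.0163, 0.0000.
ρ = 1.3656; 1.3656 > 1: divergent.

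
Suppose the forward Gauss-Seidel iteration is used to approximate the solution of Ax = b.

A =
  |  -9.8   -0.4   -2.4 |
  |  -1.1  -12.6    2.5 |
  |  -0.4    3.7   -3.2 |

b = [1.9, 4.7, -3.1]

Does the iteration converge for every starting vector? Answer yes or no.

Write A = D+L+U with D = diag(-9.8, -12.6, -3.2).
Gauss-Seidel: T = -(D+L)⁻¹U, row 0 first, T[0,2] = -(-2.4)/(-9.8) = -0.2449; later rows by forward substitution.
  T[0,:] = [+0.0000, -0.0408, -0.2449]
  T[1,:] = [+0.0000, +0.0036, +0.2198]
  T[2,:] = [+0.0000, +0.0092, +0.2847]
|λ(T)| sorted: 0.2918, 0.0035, 0.0000.
ρ(T) = max|λ| = 0.2918; 0.2918 < 1: convergent.

yes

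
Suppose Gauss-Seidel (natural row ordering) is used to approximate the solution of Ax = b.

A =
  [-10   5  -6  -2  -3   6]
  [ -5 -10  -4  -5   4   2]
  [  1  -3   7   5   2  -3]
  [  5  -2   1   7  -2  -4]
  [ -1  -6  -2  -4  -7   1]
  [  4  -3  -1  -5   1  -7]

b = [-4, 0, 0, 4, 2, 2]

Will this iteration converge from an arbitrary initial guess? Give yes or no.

no

Write A = D+L+U with D = diag(-10, -10, 7, 7, -7, -7).
Gauss-Seidel: T = -(D+L)⁻¹U, row 0 first, T[0,5] = -(6)/(-10) = +0.6000; later rows by forward substitution.
  T[0,:] = [+0.0000  +0.5000  -0.6000  -0.2000  -0.3000  +0.6000]
  T[1,:] = [+0.0000  -0.2500  -0.1000  -0.4000  +0.5500  -0.1000]
  T[2,:] = [+0.0000  -0.1786  +0.0429  -0.8571  -0.0071  +0.3000]
  T[3,:] = [+0.0000  -0.4031  +0.3939  +0.1510  +0.6582  +0.0714]
  T[4,:] = [+0.0000  +0.4242  -0.0659  +0.5300  -0.8026  +0.0163]
  T[5,:] = [+0.0000  +0.7669  -0.5969  +0.1474  -0.9909  +0.2942]
eigenvalue magnitudes: 1.3193, 0.6739, 0.6739, 0.3084, 0.0180, 0.0000.
spectral radius ρ = 1.3193; 1.3193 > 1 ⇒ diverges.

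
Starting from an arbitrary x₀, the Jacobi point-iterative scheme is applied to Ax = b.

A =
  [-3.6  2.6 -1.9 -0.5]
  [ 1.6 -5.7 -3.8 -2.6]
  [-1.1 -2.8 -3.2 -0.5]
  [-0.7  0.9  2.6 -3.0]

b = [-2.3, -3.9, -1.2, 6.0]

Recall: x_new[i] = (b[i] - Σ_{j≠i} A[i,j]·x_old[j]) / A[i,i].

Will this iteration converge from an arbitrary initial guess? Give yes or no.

no

A = D + L + U where D = diag(-3.6, -5.7, -3.2, -3).
Jacobi T = -D⁻¹(L+U): T[2,0] = -(-1.1)/(-3.2) = -0.3438; T[2,2] = 0.
  T[0,:] = [+0.0000  +0.7222  -0.5278  -0.1389]
  T[1,:] = [+0.2807  +0.0000  -0.6667  -0.4561]
  T[2,:] = [-0.3438  -0.8750  +0.0000  -0.1562]
  T[3,:] = [-0.2333  +0.3000  +0.8667  +0.0000]
|roots of det(T-λI)|: 1.2167, 0.6719, 0.6719, 0.3461.
spectral radius ρ = 1.2167; 1.2167 > 1 ⇒ diverges.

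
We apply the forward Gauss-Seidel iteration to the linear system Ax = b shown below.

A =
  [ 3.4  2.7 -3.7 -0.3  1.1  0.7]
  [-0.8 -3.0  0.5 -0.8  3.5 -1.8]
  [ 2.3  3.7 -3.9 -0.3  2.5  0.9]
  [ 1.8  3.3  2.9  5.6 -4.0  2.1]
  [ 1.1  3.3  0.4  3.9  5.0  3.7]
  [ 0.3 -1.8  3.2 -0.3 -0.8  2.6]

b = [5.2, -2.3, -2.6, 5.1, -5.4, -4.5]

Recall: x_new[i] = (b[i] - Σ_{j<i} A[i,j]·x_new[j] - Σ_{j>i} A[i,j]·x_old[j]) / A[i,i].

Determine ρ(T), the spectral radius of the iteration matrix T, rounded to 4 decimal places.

Let D = diag(3.4, -3, -3.9, 5.6, 5, 2.6); L, U the strict triangles.
Gauss-Seidel: T = -(D+L)⁻¹U, row 0 first, T[0,1] = -(2.7)/(3.4) = -0.7941; later rows by forward substitution.
  T[0,:] = [+0.0000 -0.7941 +1.0882 +0.0882 -0.3235 -0.2059]
  T[1,:] = [+0.0000 +0.2118 -0.1235 -0.2902 +1.2529 -0.5451]
  T[2,:] = [+0.0000 -0.2674 +0.5246 -0.3002 +1.6389 -0.4078]
  T[3,:] = [+0.0000 +0.2689 -0.5487 +0.2981 -0.7688 +0.2236]
  T[4,:] = [+0.0000 -0.1534 +0.2281 -0.0364 -0.2872 -0.4767]
  T[5,:] = [+0.0000 +0.5512 -0.8499 +0.1816 -1.2895 +0.0274]
|λ(T)| sorted: 1.3215, 0.8495, 0.2847, 0.0539, 0.0360, 0.0000.
ρ(T) = max|λ| = 1.3215; 1.3215 > 1, so it fails to converge.

1.3215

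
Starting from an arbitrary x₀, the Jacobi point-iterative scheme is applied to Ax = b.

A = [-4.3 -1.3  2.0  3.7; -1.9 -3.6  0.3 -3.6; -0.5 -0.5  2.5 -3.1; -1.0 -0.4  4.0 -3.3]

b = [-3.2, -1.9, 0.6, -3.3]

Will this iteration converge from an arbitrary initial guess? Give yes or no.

no

A = D + L + U where D = diag(-4.3, -3.6, 2.5, -3.3).
Jacobi: T = -D⁻¹(L+U), T[3,0] = -(-1)/(-3.3) = -0.3030; T[3,3] = 0.
  T[0,:] = [+0.0000 -0.3023 +0.4651 +0.8605]
  T[1,:] = [-0.5278 +0.0000 +0.0833 -1.0000]
  T[2,:] = [+0.2000 +0.2000 +0.0000 +1.2400]
  T[3,:] = [-0.3030 -0.1212 +1.2121 +0.0000]
moduli |λ_i(T)| = 1.3221, 1.0780, 0.5255, 0.2814.
ρ = 1.3221; 1.3221 > 1: divergent.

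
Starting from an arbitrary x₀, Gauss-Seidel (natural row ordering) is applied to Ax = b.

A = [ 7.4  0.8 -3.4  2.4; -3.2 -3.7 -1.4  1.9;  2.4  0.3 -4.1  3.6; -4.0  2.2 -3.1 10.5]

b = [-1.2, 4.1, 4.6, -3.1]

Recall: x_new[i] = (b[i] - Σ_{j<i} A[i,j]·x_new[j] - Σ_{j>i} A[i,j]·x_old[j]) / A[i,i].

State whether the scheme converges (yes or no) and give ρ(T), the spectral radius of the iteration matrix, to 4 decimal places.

Write A = D+L+U with D = diag(7.4, -3.7, -4.1, 10.5).
Gauss-Seidel: T = -(D+L)⁻¹U, row 0 first, T[0,3] = -(2.4)/(7.4) = -0.3243; later rows by forward substitution.
  T[0,:] = [+0.0000, -0.1081, +0.4595, -0.3243]
  T[1,:] = [+0.0000, +0.0935, -0.7757, +0.7940]
  T[2,:] = [+0.0000, -0.0564, +0.2122, +0.7463]
  T[3,:] = [+0.0000, -0.0774, +0.4002, -0.0696]
eigenvalue magnitudes: 0.6806, 0.3934, 0.0511, 0.0000.
ρ = 0.6806; 0.6806 < 1: convergent.

yes, ρ = 0.6806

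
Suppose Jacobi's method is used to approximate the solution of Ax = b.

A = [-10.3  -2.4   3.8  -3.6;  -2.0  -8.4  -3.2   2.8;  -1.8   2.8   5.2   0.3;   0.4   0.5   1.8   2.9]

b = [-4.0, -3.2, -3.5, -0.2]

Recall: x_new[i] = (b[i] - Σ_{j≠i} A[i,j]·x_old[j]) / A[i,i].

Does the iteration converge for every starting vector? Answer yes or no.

Let D = diag(-10.3, -8.4, 5.2, 2.9); L, U the strict triangles.
Jacobi: T = -D⁻¹(L+U), T[1,0] = -(-2)/(-8.4) = -0.2381; T[1,1] = 0.
  T[0,:] = [+0.0000  -0.2330  +0.3689  -0.3495]
  T[1,:] = [-0.2381  +0.0000  -0.3810  +0.3333]
  T[2,:] = [+0.3462  -0.5385  +0.0000  -0.0577]
  T[3,:] = [-0.1379  -0.1724  -0.6207  +0.0000]
|roots of det(T-λI)|: 0.8750, 0.4486, 0.4486, 0.2327.
ρ = 0.8750; 0.8750 < 1, so it converges for any x₀.

yes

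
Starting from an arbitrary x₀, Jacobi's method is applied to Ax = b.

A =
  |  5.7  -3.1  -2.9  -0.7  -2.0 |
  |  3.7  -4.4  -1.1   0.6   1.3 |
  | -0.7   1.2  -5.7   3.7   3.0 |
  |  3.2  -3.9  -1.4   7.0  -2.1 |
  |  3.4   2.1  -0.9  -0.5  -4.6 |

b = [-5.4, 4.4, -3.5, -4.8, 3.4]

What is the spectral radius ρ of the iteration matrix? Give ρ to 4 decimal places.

Let D = diag(5.7, -4.4, -5.7, 7, -4.6); L, U the strict triangles.
T_J = -D⁻¹(L+U): T[2,3] = -(3.7)/(-5.7) = +0.6491; T[2,2] = 0.
  T[0,:] = [+0.0000, +0.5439, +0.5088, +0.1228, +0.3509]
  T[1,:] = [+0.8409, +0.0000, -0.2500, +0.1364, +0.2955]
  T[2,:] = [-0.1228, +0.2105, +0.0000, +0.6491, +0.5263]
  T[3,:] = [-0.4571, +0.5571, +0.2000, +0.0000, +0.3000]
  T[4,:] = [+0.7391, +0.4565, -0.1957, -0.1087, +0.0000]
|roots of det(T-λI)|: 1.1383, 0.8818, 0.5558, 0.5558, 0.2074.
ρ(T) = max|λ| = 1.1383; 1.1383 > 1, so it fails to converge.

1.1383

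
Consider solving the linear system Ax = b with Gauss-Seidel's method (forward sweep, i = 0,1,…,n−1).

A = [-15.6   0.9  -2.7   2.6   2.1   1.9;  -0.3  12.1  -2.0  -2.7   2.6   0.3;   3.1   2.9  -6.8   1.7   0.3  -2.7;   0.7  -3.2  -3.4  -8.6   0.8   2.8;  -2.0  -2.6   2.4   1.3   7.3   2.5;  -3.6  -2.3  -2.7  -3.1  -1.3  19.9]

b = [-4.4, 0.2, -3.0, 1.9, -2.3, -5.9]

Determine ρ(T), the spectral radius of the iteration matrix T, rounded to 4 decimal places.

0.3234

Diagonal D = diag(-15.6, 12.1, -6.8, -8.6, 7.3, 19.9); L, U strict lower/upper.
T_GS = -(D+L)⁻¹U: row 0 first, T[0,5] = -(1.9)/(-15.6) = +0.1218; later rows by forward substitution.
  T[0,:] = [+0.0000 +0.0577 -0.1731 +0.1667 +0.1346 +0.1218]
  T[1,:] = [+0.0000 +0.0014 +0.1610 +0.2273 -0.2115 -0.0218]
  T[2,:] = [+0.0000 +0.0269 -0.0102 +0.4229 +0.0153 -0.3508]
  T[3,:] = [+0.0000 -0.0065 -0.0699 -0.2382 +0.1767 +0.4823]
  T[4,:] = [+0.0000 +0.0086 +0.0257 +0.0300 -0.0749 -0.2874]
  T[5,:] = [+0.0000 +0.0138 -0.0233 +0.0787 +0.0246 +0.0283]
moduli |λ_i(T)| = 0.3234, 0.1235, 0.1235, 0.1016, 0.0274, 0.0000.
ρ = 0.3234; 0.3234 < 1, so it converges for any x₀.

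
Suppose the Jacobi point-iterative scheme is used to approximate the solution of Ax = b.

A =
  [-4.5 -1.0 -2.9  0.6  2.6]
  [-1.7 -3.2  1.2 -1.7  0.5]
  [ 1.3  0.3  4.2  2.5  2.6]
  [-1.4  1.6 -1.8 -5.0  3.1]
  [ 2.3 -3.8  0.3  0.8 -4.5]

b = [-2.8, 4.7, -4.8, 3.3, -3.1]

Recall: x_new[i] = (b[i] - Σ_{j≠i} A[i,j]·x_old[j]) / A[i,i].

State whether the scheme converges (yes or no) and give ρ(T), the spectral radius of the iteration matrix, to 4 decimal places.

A = D + L + U where D = diag(-4.5, -3.2, 4.2, -5, -4.5).
Jacobi: T = -D⁻¹(L+U), T[2,1] = -(0.3)/(4.2) = -0.0714; T[2,2] = 0.
  T[0,:] = [+0.0000, -0.2222, -0.6444, +0.1333, +0.5778]
  T[1,:] = [-0.5312, +0.0000, +0.3750, -0.5312, +0.1562]
  T[2,:] = [-0.3095, -0.0714, +0.0000, -0.5952, -0.6190]
  T[3,:] = [-0.2800, +0.3200, -0.3600, +0.0000, +0.6200]
  T[4,:] = [+0.5111, -0.8444, +0.0667, +0.1778, +0.0000]
|roots of det(T-λI)|: 1.2213, 0.7620, 0.7620, 0.7238, 0.0460.
ρ(T) = max|λ| = 1.2213; 1.2213 > 1 ⇒ diverges.

no, ρ = 1.2213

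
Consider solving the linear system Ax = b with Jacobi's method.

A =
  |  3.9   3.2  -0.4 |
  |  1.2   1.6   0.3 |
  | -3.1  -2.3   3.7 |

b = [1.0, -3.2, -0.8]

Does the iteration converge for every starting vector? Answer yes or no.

yes

Write A = D+L+U with D = diag(3.9, 1.6, 3.7).
Jacobi: T = -D⁻¹(L+U), T[0,1] = -(3.2)/(3.9) = -0.8205; T[0,0] = 0.
  T[0,:] = [+0.0000 -0.8205 +0.1026]
  T[1,:] = [-0.7500 +0.0000 -0.1875]
  T[2,:] = [+0.8378 +0.6216 +0.0000]
|λ(T)| sorted: 0.8264, 0.6826, 0.1437.
ρ = 0.8264; 0.8264 < 1: convergent.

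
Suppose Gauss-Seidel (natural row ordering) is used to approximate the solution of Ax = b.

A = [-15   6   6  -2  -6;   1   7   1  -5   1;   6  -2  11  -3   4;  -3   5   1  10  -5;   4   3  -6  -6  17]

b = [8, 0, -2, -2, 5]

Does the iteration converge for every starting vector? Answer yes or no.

Write A = D+L+U with D = diag(-15, 7, 11, 10, 17).
T_GS = -(D+L)⁻¹U: row 0 first, T[0,3] = -(-2)/(-15) = -0.1333; later rows by forward substitution.
  T[0,:] = [+0.0000, +0.4000, +0.4000, -0.1333, -0.4000]
  T[1,:] = [+0.0000, -0.0571, -0.2000, +0.7333, -0.0857]
  T[2,:] = [+0.0000, -0.2286, -0.2545, +0.4788, -0.1610]
  T[3,:] = [+0.0000, +0.1714, +0.2455, -0.4545, +0.4390]
  T[4,:] = [+0.0000, -0.1042, -0.0620, -0.0895, +0.2073]
|roots of det(T-λI)|: 0.9396, 0.2784, 0.2784, 0.0252, 0.0000.
spectral radius ρ = 0.9396; 0.9396 < 1 ⇒ converges.

yes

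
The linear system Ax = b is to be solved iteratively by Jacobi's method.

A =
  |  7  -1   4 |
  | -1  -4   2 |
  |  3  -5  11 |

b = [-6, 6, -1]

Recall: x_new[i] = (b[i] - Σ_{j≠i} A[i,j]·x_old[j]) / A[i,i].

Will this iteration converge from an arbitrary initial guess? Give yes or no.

yes

Let D = diag(7, -4, 11); L, U the strict triangles.
Jacobi: T = -D⁻¹(L+U), T[2,1] = -(-5)/(11) = +0.4545; T[2,2] = 0.
  T[0,:] = [+0.0000  +0.1429  -0.5714]
  T[1,:] = [-0.2500  +0.0000  +0.5000]
  T[2,:] = [-0.2727  +0.4545  +0.0000]
|roots of det(T-λI)|: 0.6463, 0.5078, 0.1385.
spectral radius ρ = 0.6463; 0.6463 < 1: convergent.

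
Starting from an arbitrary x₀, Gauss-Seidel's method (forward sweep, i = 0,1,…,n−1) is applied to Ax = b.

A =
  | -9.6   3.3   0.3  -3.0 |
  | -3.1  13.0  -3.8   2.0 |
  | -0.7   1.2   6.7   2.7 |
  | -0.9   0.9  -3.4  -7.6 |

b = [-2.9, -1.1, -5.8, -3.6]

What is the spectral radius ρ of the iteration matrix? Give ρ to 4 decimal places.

Let D = diag(-9.6, 13, 6.7, -7.6); L, U the strict triangles.
T_GS = -(D+L)⁻¹U: row 0 first, T[0,1] = -(3.3)/(-9.6) = +0.3438; later rows by forward substitution.
  T[0,:] = [+0.0000  +0.3438  +0.0312  -0.3125]
  T[1,:] = [+0.0000  +0.0820  +0.2998  -0.2284]
  T[2,:] = [+0.0000  +0.0212  -0.0504  -0.3947]
  T[3,:] = [+0.0000  -0.0405  +0.0544  +0.1866]
|roots of det(T-λI)|: 0.2599, 0.1358, 0.1358, 0.0000.
ρ(T) = max|λ| = 0.2599; 0.2599 < 1: convergent.

0.2599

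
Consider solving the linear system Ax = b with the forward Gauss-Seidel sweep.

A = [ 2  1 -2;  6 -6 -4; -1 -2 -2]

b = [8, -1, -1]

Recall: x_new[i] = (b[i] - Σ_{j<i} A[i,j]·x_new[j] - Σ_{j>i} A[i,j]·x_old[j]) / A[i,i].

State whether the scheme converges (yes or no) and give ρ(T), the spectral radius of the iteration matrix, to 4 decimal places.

no, ρ = 1.1937

A = D + L + U where D = diag(2, -6, -2).
Gauss-Seidel: T = -(D+L)⁻¹U, row 0 first, T[0,2] = -(-2)/(2) = +1.0000; later rows by forward substitution.
  T[0,:] = [+0.0000  -0.5000  +1.0000]
  T[1,:] = [+0.0000  -0.5000  +0.3333]
  T[2,:] = [+0.0000  +0.7500  -0.8333]
eigenvalue magnitudes: 1.1937, 0.1396, 0.0000.
ρ(T) = max|λ| = 1.1937; 1.1937 > 1, so it fails to converge.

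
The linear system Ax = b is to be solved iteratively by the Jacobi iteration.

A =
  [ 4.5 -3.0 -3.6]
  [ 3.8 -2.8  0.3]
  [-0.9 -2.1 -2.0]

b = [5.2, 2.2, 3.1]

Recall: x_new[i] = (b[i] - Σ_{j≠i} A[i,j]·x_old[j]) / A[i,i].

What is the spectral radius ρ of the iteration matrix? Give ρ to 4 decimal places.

Write A = D+L+U with D = diag(4.5, -2.8, -2).
T_J = -D⁻¹(L+U): T[0,1] = -(-3)/(4.5) = +0.6667; T[0,0] = 0.
  T[0,:] = [+0.0000 +0.6667 +0.8000]
  T[1,:] = [+1.3571 +0.0000 +0.1071]
  T[2,:] = [-0.4500 -1.0500 +0.0000]
moduli |λ_i(T)| = 1.1904, 0.9923, 0.9923.
ρ(T) = max|λ| = 1.1904; 1.1904 > 1: divergent.

1.1904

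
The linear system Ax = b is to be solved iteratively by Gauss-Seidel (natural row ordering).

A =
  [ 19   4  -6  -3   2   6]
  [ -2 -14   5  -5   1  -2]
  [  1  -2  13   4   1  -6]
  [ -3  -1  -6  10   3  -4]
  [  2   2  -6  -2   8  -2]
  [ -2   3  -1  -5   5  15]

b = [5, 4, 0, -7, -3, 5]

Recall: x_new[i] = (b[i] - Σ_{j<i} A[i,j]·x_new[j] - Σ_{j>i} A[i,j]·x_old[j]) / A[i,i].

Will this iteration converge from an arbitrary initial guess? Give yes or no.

Let D = diag(19, -14, 13, 10, 8, 15); L, U the strict triangles.
T_GS = -(D+L)⁻¹U: row 0 first, T[0,2] = -(-6)/(19) = +0.3158; later rows by forward substitution.
  T[0,:] = [+0.0000 -0.2105 +0.3158 +0.1579 -0.1053 -0.3158]
  T[1,:] = [+0.0000 +0.0301 +0.3120 -0.3797 +0.0865 -0.0977]
  T[2,:] = [+0.0000 +0.0208 +0.0237 -0.3783 -0.0555 +0.4708]
  T[3,:] = [+0.0000 -0.0477 +0.1402 -0.2176 -0.3562 +0.5780]
  T[4,:] = [+0.0000 +0.0488 -0.1041 -0.2826 -0.1260 +0.8510]
  T[5,:] = [+0.0000 -0.0649 +0.0627 +0.0935 -0.1118 -0.0822]
moduli |λ_i(T)| = 0.5162, 0.1493, 0.1493, 0.1418, 0.1418, 0.0000.
ρ(T) = max|λ| = 0.5162; 0.5162 < 1: convergent.

yes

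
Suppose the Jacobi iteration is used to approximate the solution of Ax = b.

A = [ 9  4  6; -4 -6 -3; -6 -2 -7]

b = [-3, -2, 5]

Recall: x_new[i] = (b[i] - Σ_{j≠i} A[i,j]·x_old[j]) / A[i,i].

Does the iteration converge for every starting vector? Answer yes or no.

A = D + L + U where D = diag(9, -6, -7).
Jacobi T = -D⁻¹(L+U): T[0,2] = -(6)/(9) = -0.6667; T[0,0] = 0.
  T[0,:] = [+0.0000 -0.4444 -0.6667]
  T[1,:] = [-0.6667 +0.0000 -0.5000]
  T[2,:] = [-0.8571 -0.2857 +0.0000]
|roots of det(T-λI)|: 1.1358, 0.7753, 0.3605.
ρ = 1.1358; 1.1358 > 1, so it fails to converge.

no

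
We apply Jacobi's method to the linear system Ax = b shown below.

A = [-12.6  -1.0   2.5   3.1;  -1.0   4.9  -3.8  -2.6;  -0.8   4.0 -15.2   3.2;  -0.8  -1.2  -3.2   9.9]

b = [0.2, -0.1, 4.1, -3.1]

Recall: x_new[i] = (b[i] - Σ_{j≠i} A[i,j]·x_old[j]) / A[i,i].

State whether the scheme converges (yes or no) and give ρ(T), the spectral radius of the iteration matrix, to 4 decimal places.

yes, ρ = 0.6761

Diagonal D = diag(-12.6, 4.9, -15.2, 9.9); L, U strict lower/upper.
Jacobi: T = -D⁻¹(L+U), T[2,0] = -(-0.8)/(-15.2) = -0.0526; T[2,2] = 0.
  T[0,:] = [+0.0000, -0.0794, +0.1984, +0.2460]
  T[1,:] = [+0.2041, +0.0000, +0.7755, +0.5306]
  T[2,:] = [-0.0526, +0.2632, +0.0000, +0.2105]
  T[3,:] = [+0.0808, +0.1212, +0.3232, +0.0000]
|eigenvalues of T|: 0.6761, 0.3759, 0.2392, 0.0611.
spectral radius ρ = 0.6761; 0.6761 < 1, so it converges for any x₀.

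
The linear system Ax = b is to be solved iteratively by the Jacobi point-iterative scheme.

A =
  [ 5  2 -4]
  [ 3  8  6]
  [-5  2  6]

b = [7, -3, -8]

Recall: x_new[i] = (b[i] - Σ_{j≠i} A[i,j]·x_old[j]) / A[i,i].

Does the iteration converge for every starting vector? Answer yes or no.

Let D = diag(5, 8, 6); L, U the strict triangles.
Jacobi: T = -D⁻¹(L+U), T[2,0] = -(-5)/(6) = +0.8333; T[2,2] = 0.
  T[0,:] = [+0.0000, -0.4000, +0.8000]
  T[1,:] = [-0.3750, +0.0000, -0.7500]
  T[2,:] = [+0.8333, -0.3333, +0.0000]
eigenvalue magnitudes: 1.1688, 0.7895, 0.3793.
ρ = 1.1688; 1.1688 > 1: divergent.

no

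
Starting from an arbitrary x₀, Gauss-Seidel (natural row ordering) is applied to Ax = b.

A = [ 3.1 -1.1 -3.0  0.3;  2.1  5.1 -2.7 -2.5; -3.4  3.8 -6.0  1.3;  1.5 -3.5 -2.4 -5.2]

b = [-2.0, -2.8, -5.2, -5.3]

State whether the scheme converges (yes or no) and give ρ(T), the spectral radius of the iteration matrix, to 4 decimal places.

no, ρ = 1.1942

Let D = diag(3.1, 5.1, -6, -5.2); L, U the strict triangles.
GS T = -(D+L)⁻¹U: row 0 first, T[0,2] = -(-3)/(3.1) = +0.9677; later rows by forward substitution.
  T[0,:] = [+0.0000 +0.3548 +0.9677 -0.0968]
  T[1,:] = [+0.0000 -0.1461 +0.1309 +0.5300]
  T[2,:] = [+0.0000 -0.2936 -0.4655 +0.6072]
  T[3,:] = [+0.0000 +0.3362 +0.4059 -0.6649]
|eigenvalues of T|: 1.1942, 0.1485, 0.0662, 0.0000.
ρ = 1.1942; 1.1942 > 1: divergent.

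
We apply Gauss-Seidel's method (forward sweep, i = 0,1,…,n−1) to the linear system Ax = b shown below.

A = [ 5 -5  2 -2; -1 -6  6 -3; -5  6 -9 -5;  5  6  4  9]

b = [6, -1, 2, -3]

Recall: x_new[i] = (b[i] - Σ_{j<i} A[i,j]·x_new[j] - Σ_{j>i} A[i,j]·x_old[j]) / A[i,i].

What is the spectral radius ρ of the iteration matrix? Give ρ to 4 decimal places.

1.5946

Write A = D+L+U with D = diag(5, -6, -9, 9).
Gauss-Seidel: T = -(D+L)⁻¹U, row 0 first, T[0,2] = -(2)/(5) = -0.4000; later rows by forward substitution.
  T[0,:] = [+0.0000 +1.0000 -0.4000 +0.4000]
  T[1,:] = [+0.0000 -0.1667 +1.0667 -0.5667]
  T[2,:] = [+0.0000 -0.6667 +0.9333 -1.1556]
  T[3,:] = [+0.0000 -0.1481 -0.9037 +0.6691]
|λ(T)| sorted: 1.5946, 0.4399, 0.4399, 0.0000.
spectral radius ρ = 1.5946; 1.5946 > 1, so it fails to converge.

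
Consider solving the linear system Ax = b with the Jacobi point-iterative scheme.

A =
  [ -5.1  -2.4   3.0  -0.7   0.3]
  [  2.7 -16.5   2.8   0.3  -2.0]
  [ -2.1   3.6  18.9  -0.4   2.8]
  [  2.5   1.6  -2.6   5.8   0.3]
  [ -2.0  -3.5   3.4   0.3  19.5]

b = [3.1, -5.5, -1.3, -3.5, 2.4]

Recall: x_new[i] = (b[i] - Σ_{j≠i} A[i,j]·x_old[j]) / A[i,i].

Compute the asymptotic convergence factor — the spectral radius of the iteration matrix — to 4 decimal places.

Split A = D + L + U, D = diag(-5.1, -16.5, 18.9, 5.8, 19.5).
Jacobi: T = -D⁻¹(L+U), T[2,3] = -(-0.4)/(18.9) = +0.0212; T[2,2] = 0.
  T[0,:] = [+0.0000, -0.4706, +0.5882, -0.1373, +0.0588]
  T[1,:] = [+0.1636, +0.0000, +0.1697, +0.0182, -0.1212]
  T[2,:] = [+0.1111, -0.1905, +0.0000, +0.0212, -0.1481]
  T[3,:] = [-0.4310, -0.2759, +0.4483, +0.0000, -0.0517]
  T[4,:] = [+0.1026, +0.1795, -0.1744, -0.0154, +0.0000]
eigenvalue magnitudes: 0.4166, 0.3366, 0.3366, 0.2415, 0.0548.
spectral radius ρ = 0.4166; 0.4166 < 1 ⇒ converges.

0.4166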